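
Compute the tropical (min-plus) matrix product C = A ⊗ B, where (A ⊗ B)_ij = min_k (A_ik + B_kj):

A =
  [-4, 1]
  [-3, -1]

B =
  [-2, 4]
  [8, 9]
A ⊗ B =
  [-6, 0]
  [-5, 1]

Apply the min-plus product entry-by-entry:
  C[0][0] = min over k of (A[0][0] + B[0][0] = -4 + -2 = -6, A[0][1] + B[1][0] = 1 + 8 = 9) = -6 (attained at k = 0)
  C[0][1] = min over k of (A[0][0] + B[0][1] = -4 + 4 = 0, A[0][1] + B[1][1] = 1 + 9 = 10) = 0 (attained at k = 0)
  C[1][0] = min over k of (A[1][0] + B[0][0] = -3 + -2 = -5, A[1][1] + B[1][0] = -1 + 8 = 7) = -5 (attained at k = 0)
  C[1][1] = min over k of (A[1][0] + B[0][1] = -3 + 4 = 1, A[1][1] + B[1][1] = -1 + 9 = 8) = 1 (attained at k = 0)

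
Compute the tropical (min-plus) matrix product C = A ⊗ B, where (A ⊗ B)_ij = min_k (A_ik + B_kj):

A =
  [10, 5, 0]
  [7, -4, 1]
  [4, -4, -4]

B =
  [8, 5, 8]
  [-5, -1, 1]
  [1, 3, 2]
A ⊗ B =
  [0, 3, 2]
  [-9, -5, -3]
  [-9, -5, -3]

Apply the min-plus product entry-by-entry:
  C[0][0] = min over k of (A[0][0] + B[0][0] = 10 + 8 = 18, A[0][1] + B[1][0] = 5 + -5 = 0, A[0][2] + B[2][0] = 0 + 1 = 1) = 0 (attained at k = 1)
  C[0][1] = min over k of (A[0][0] + B[0][1] = 10 + 5 = 15, A[0][1] + B[1][1] = 5 + -1 = 4, A[0][2] + B[2][1] = 0 + 3 = 3) = 3 (attained at k = 2)
  C[0][2] = min over k of (A[0][0] + B[0][2] = 10 + 8 = 18, A[0][1] + B[1][2] = 5 + 1 = 6, A[0][2] + B[2][2] = 0 + 2 = 2) = 2 (attained at k = 2)
  C[1][0] = min over k of (A[1][0] + B[0][0] = 7 + 8 = 15, A[1][1] + B[1][0] = -4 + -5 = -9, A[1][2] + B[2][0] = 1 + 1 = 2) = -9 (attained at k = 1)
  C[1][1] = min over k of (A[1][0] + B[0][1] = 7 + 5 = 12, A[1][1] + B[1][1] = -4 + -1 = -5, A[1][2] + B[2][1] = 1 + 3 = 4) = -5 (attained at k = 1)
  C[1][2] = min over k of (A[1][0] + B[0][2] = 7 + 8 = 15, A[1][1] + B[1][2] = -4 + 1 = -3, A[1][2] + B[2][2] = 1 + 2 = 3) = -3 (attained at k = 1)
  C[2][0] = min over k of (A[2][0] + B[0][0] = 4 + 8 = 12, A[2][1] + B[1][0] = -4 + -5 = -9, A[2][2] + B[2][0] = -4 + 1 = -3) = -9 (attained at k = 1)
  C[2][1] = min over k of (A[2][0] + B[0][1] = 4 + 5 = 9, A[2][1] + B[1][1] = -4 + -1 = -5, A[2][2] + B[2][1] = -4 + 3 = -1) = -5 (attained at k = 1)
  C[2][2] = min over k of (A[2][0] + B[0][2] = 4 + 8 = 12, A[2][1] + B[1][2] = -4 + 1 = -3, A[2][2] + B[2][2] = -4 + 2 = -2) = -3 (attained at k = 1)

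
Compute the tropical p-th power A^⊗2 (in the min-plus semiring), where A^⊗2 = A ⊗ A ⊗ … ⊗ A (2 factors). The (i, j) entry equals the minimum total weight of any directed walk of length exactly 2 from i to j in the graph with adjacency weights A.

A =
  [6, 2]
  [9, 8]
A^⊗2 =
  [11, 8]
  [15, 11]

Each entry (A^⊗2)_ij equals the minimum over all length-2 walks i = v_0 → v_1 → … → v_2 = j of Σ_t A[v_t][v_{t+1}]. For example, for (i, j) = (0, 1) we minimise over 2 possible intermediate vertex sequences; the minimum is 8, attained along the walk 0 → 0 → 1.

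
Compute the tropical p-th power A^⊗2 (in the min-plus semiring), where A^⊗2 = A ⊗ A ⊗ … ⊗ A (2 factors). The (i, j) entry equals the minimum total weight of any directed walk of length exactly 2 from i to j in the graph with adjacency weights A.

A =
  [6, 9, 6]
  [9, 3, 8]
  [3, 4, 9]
A^⊗2 =
  [9, 10, 12]
  [11, 6, 11]
  [9, 7, 9]

Each entry (A^⊗2)_ij equals the minimum over all length-2 walks i = v_0 → v_1 → … → v_2 = j of Σ_t A[v_t][v_{t+1}]. For example, for (i, j) = (0, 2) we minimise over 3 possible intermediate vertex sequences; the minimum is 12, attained along the walk 0 → 0 → 2.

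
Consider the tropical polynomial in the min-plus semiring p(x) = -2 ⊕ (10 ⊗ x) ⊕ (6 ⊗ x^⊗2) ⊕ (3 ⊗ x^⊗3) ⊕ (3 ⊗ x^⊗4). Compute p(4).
p(4) = -2

A tropical monomial a ⊗ x^⊗i evaluates to a + i · x. Evaluating each term at x = 4:
  Term 0 contributes -2 + 0 · 4 = -2
  Term 1 contributes 10 + 1 · 4 = 14
  Term 2 contributes 6 + 2 · 4 = 14
  Term 3 contributes 3 + 3 · 4 = 15
  Term 4 contributes 3 + 4 · 4 = 19
p(4) = ⊕ of these = min[-2, 14, 14, 15, 19] = -2.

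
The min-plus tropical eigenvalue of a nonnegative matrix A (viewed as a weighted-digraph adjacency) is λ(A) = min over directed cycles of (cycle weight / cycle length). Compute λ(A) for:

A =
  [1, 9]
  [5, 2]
λ(A) = 1

Enumerate directed cycles and compute their means (weight / length). Sample:
  cycle 0 → 0: weight = 1, length = 1, mean = 1/1 ≈ 1.000
  cycle 1 → 1: weight = 2, length = 1, mean = 2/1 ≈ 2.000
  cycle 0 → 1 → 0: weight = 14, length = 2, mean = 14/2 ≈ 7.000
  cycle 1 → 0 → 1: weight = 14, length = 2, mean = 14/2 ≈ 7.000
Minimum mean = 1.000, attained e.g. along the cycle 0 → 0 with weight 1 and length 1. So λ(A) = 1/1 = 1.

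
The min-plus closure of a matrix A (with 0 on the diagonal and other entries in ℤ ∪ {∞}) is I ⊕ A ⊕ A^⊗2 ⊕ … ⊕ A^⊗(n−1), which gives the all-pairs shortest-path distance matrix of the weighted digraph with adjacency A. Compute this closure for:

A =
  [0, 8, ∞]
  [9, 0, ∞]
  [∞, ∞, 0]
Closure =
  [0, 8, ∞]
  [9, 0, ∞]
  [∞, ∞, 0]

This is the Floyd-Warshall all-pairs shortest-path computation. For each intermediate vertex k = 0, 1, …, 2, update dist[i][j] ← min(dist[i][j], dist[i][k] + dist[k][j]). The final matrix gives, for each (i, j), the minimum total weight of any directed path from i to j (possibly empty when i = j).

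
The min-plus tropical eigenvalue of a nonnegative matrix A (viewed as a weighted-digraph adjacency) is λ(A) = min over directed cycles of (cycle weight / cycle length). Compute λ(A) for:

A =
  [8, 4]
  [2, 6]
λ(A) = 3

Enumerate directed cycles and compute their means (weight / length). Sample:
  cycle 0 → 0: weight = 8, length = 1, mean = 8/1 ≈ 8.000
  cycle 1 → 1: weight = 6, length = 1, mean = 6/1 ≈ 6.000
  cycle 0 → 1 → 0: weight = 6, length = 2, mean = 6/2 ≈ 3.000
  cycle 1 → 0 → 1: weight = 6, length = 2, mean = 6/2 ≈ 3.000
Minimum mean = 3.000, attained e.g. along the cycle 0 → 1 → 0 with weight 6 and length 2. So λ(A) = 6/2 = 3.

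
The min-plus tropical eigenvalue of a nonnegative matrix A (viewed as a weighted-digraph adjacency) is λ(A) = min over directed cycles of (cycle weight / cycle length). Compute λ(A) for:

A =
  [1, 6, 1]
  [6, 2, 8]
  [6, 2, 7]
λ(A) = 1

Enumerate directed cycles and compute their means (weight / length). Sample:
  cycle 0 → 0: weight = 1, length = 1, mean = 1/1 ≈ 1.000
  cycle 1 → 1: weight = 2, length = 1, mean = 2/1 ≈ 2.000
  cycle 2 → 2: weight = 7, length = 1, mean = 7/1 ≈ 7.000
  cycle 0 → 1 → 0: weight = 12, length = 2, mean = 12/2 ≈ 6.000
  cycle 0 → 2 → 0: weight = 7, length = 2, mean = 7/2 ≈ 3.500
  cycle 1 → 0 → 1: weight = 12, length = 2, mean = 12/2 ≈ 6.000
Minimum mean = 1.000, attained e.g. along the cycle 0 → 0 with weight 1 and length 1. So λ(A) = 1/1 = 1.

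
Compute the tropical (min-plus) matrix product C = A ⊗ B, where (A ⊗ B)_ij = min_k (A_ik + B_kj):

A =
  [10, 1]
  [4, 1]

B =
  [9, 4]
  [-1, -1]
A ⊗ B =
  [0, 0]
  [0, 0]

Apply the min-plus product entry-by-entry:
  C[0][0] = min over k of (A[0][0] + B[0][0] = 10 + 9 = 19, A[0][1] + B[1][0] = 1 + -1 = 0) = 0 (attained at k = 1)
  C[0][1] = min over k of (A[0][0] + B[0][1] = 10 + 4 = 14, A[0][1] + B[1][1] = 1 + -1 = 0) = 0 (attained at k = 1)
  C[1][0] = min over k of (A[1][0] + B[0][0] = 4 + 9 = 13, A[1][1] + B[1][0] = 1 + -1 = 0) = 0 (attained at k = 1)
  C[1][1] = min over k of (A[1][0] + B[0][1] = 4 + 4 = 8, A[1][1] + B[1][1] = 1 + -1 = 0) = 0 (attained at k = 1)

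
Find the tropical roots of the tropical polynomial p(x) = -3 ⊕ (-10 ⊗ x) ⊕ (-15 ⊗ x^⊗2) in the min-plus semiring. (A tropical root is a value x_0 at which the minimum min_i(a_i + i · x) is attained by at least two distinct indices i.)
Roots: {5, 7}

Each tropical root is a break point of the lower envelope of the lines y = a_i + i · x (there are 3 lines, with slopes 0, 1, ..., 2). Only the lines that attain the minimum somewhere contribute to roots; other lines are dominated. Here the surviving (envelope) indices are i = 2, i = 1, i = 0.
Intersections between consecutive envelope lines give the roots: for adjacent envelope indices i < j the intersection is x = (a_i − a_j) / (j − i). Reading off the sorted break points: {5, 7}.
Verification: at each break x_0, at least two indices attain the minimum of min_i(a_i + i · x_0).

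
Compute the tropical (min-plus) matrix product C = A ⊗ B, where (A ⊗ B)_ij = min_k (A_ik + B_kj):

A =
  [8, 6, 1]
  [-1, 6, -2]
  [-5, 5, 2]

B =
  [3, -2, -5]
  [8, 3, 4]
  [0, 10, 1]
A ⊗ B =
  [1, 6, 2]
  [-2, -3, -6]
  [-2, -7, -10]

Apply the min-plus product entry-by-entry:
  C[0][0] = min over k of (A[0][0] + B[0][0] = 8 + 3 = 11, A[0][1] + B[1][0] = 6 + 8 = 14, A[0][2] + B[2][0] = 1 + 0 = 1) = 1 (attained at k = 2)
  C[0][1] = min over k of (A[0][0] + B[0][1] = 8 + -2 = 6, A[0][1] + B[1][1] = 6 + 3 = 9, A[0][2] + B[2][1] = 1 + 10 = 11) = 6 (attained at k = 0)
  C[0][2] = min over k of (A[0][0] + B[0][2] = 8 + -5 = 3, A[0][1] + B[1][2] = 6 + 4 = 10, A[0][2] + B[2][2] = 1 + 1 = 2) = 2 (attained at k = 2)
  C[1][0] = min over k of (A[1][0] + B[0][0] = -1 + 3 = 2, A[1][1] + B[1][0] = 6 + 8 = 14, A[1][2] + B[2][0] = -2 + 0 = -2) = -2 (attained at k = 2)
  C[1][1] = min over k of (A[1][0] + B[0][1] = -1 + -2 = -3, A[1][1] + B[1][1] = 6 + 3 = 9, A[1][2] + B[2][1] = -2 + 10 = 8) = -3 (attained at k = 0)
  C[1][2] = min over k of (A[1][0] + B[0][2] = -1 + -5 = -6, A[1][1] + B[1][2] = 6 + 4 = 10, A[1][2] + B[2][2] = -2 + 1 = -1) = -6 (attained at k = 0)
  C[2][0] = min over k of (A[2][0] + B[0][0] = -5 + 3 = -2, A[2][1] + B[1][0] = 5 + 8 = 13, A[2][2] + B[2][0] = 2 + 0 = 2) = -2 (attained at k = 0)
  C[2][1] = min over k of (A[2][0] + B[0][1] = -5 + -2 = -7, A[2][1] + B[1][1] = 5 + 3 = 8, A[2][2] + B[2][1] = 2 + 10 = 12) = -7 (attained at k = 0)
  C[2][2] = min over k of (A[2][0] + B[0][2] = -5 + -5 = -10, A[2][1] + B[1][2] = 5 + 4 = 9, A[2][2] + B[2][2] = 2 + 1 = 3) = -10 (attained at k = 0)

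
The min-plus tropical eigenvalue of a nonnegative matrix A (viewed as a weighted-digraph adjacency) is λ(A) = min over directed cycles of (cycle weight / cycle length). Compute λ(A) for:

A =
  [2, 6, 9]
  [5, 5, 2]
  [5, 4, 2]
λ(A) = 2

Enumerate directed cycles and compute their means (weight / length). Sample:
  cycle 0 → 0: weight = 2, length = 1, mean = 2/1 ≈ 2.000
  cycle 1 → 1: weight = 5, length = 1, mean = 5/1 ≈ 5.000
  cycle 2 → 2: weight = 2, length = 1, mean = 2/1 ≈ 2.000
  cycle 0 → 1 → 0: weight = 11, length = 2, mean = 11/2 ≈ 5.500
  cycle 0 → 2 → 0: weight = 14, length = 2, mean = 14/2 ≈ 7.000
  cycle 1 → 0 → 1: weight = 11, length = 2, mean = 11/2 ≈ 5.500
Minimum mean = 2.000, attained e.g. along the cycle 0 → 0 with weight 2 and length 1. So λ(A) = 2/1 = 2.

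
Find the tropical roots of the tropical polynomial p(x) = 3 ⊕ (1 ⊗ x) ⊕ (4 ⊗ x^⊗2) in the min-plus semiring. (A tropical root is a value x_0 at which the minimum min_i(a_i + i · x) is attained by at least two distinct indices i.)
Roots: {-3, 2}

Each tropical root is a break point of the lower envelope of the lines y = a_i + i · x (there are 3 lines, with slopes 0, 1, ..., 2). Only the lines that attain the minimum somewhere contribute to roots; other lines are dominated. Here the surviving (envelope) indices are i = 2, i = 1, i = 0.
Intersections between consecutive envelope lines give the roots: for adjacent envelope indices i < j the intersection is x = (a_i − a_j) / (j − i). Reading off the sorted break points: {-3, 2}.
Verification: at each break x_0, at least two indices attain the minimum of min_i(a_i + i · x_0).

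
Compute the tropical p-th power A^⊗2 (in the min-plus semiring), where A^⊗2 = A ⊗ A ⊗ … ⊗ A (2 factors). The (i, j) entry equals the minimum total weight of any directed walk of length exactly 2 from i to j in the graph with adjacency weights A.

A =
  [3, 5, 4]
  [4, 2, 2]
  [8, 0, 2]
A^⊗2 =
  [6, 4, 6]
  [6, 2, 4]
  [4, 2, 2]

Each entry (A^⊗2)_ij equals the minimum over all length-2 walks i = v_0 → v_1 → … → v_2 = j of Σ_t A[v_t][v_{t+1}]. For example, for (i, j) = (0, 2) we minimise over 3 possible intermediate vertex sequences; the minimum is 6, attained along the walk 0 → 2 → 2.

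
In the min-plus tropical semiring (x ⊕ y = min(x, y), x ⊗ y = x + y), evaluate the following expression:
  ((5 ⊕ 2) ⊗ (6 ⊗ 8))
((5 ⊕ 2) ⊗ (6 ⊗ 8)) = 16

Expand innermost to outermost. Recall ⊕ takes the minimum of its arguments and ⊗ takes their sum. Working out the expression ((5 ⊕ 2) ⊗ (6 ⊗ 8)) gives 16.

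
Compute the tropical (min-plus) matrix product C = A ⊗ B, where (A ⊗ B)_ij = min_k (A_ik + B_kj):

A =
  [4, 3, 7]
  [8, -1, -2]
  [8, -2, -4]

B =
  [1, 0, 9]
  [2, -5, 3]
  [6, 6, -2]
A ⊗ B =
  [5, -2, 5]
  [1, -6, -4]
  [0, -7, -6]

Apply the min-plus product entry-by-entry:
  C[0][0] = min over k of (A[0][0] + B[0][0] = 4 + 1 = 5, A[0][1] + B[1][0] = 3 + 2 = 5, A[0][2] + B[2][0] = 7 + 6 = 13) = 5 (attained at k = 0)
  C[0][1] = min over k of (A[0][0] + B[0][1] = 4 + 0 = 4, A[0][1] + B[1][1] = 3 + -5 = -2, A[0][2] + B[2][1] = 7 + 6 = 13) = -2 (attained at k = 1)
  C[0][2] = min over k of (A[0][0] + B[0][2] = 4 + 9 = 13, A[0][1] + B[1][2] = 3 + 3 = 6, A[0][2] + B[2][2] = 7 + -2 = 5) = 5 (attained at k = 2)
  C[1][0] = min over k of (A[1][0] + B[0][0] = 8 + 1 = 9, A[1][1] + B[1][0] = -1 + 2 = 1, A[1][2] + B[2][0] = -2 + 6 = 4) = 1 (attained at k = 1)
  C[1][1] = min over k of (A[1][0] + B[0][1] = 8 + 0 = 8, A[1][1] + B[1][1] = -1 + -5 = -6, A[1][2] + B[2][1] = -2 + 6 = 4) = -6 (attained at k = 1)
  C[1][2] = min over k of (A[1][0] + B[0][2] = 8 + 9 = 17, A[1][1] + B[1][2] = -1 + 3 = 2, A[1][2] + B[2][2] = -2 + -2 = -4) = -4 (attained at k = 2)
  C[2][0] = min over k of (A[2][0] + B[0][0] = 8 + 1 = 9, A[2][1] + B[1][0] = -2 + 2 = 0, A[2][2] + B[2][0] = -4 + 6 = 2) = 0 (attained at k = 1)
  C[2][1] = min over k of (A[2][0] + B[0][1] = 8 + 0 = 8, A[2][1] + B[1][1] = -2 + -5 = -7, A[2][2] + B[2][1] = -4 + 6 = 2) = -7 (attained at k = 1)
  C[2][2] = min over k of (A[2][0] + B[0][2] = 8 + 9 = 17, A[2][1] + B[1][2] = -2 + 3 = 1, A[2][2] + B[2][2] = -4 + -2 = -6) = -6 (attained at k = 2)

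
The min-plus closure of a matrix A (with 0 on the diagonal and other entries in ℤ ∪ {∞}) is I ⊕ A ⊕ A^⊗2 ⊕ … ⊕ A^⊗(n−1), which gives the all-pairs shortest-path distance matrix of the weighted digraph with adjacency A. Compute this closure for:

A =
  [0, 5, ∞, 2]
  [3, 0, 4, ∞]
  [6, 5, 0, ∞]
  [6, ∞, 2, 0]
Closure =
  [0, 5, 4, 2]
  [3, 0, 4, 5]
  [6, 5, 0, 8]
  [6, 7, 2, 0]

This is the Floyd-Warshall all-pairs shortest-path computation. For each intermediate vertex k = 0, 1, …, 3, update dist[i][j] ← min(dist[i][j], dist[i][k] + dist[k][j]). The final matrix gives, for each (i, j), the minimum total weight of any directed path from i to j (possibly empty when i = j).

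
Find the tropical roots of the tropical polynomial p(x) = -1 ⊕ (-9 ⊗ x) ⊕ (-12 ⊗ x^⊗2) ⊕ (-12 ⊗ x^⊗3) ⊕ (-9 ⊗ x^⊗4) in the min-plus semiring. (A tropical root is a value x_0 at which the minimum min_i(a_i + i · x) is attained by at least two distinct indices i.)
Roots: {-3, 0, 3, 8}

Each tropical root is a break point of the lower envelope of the lines y = a_i + i · x (there are 5 lines, with slopes 0, 1, ..., 4). Only the lines that attain the minimum somewhere contribute to roots; other lines are dominated. Here the surviving (envelope) indices are i = 4, i = 3, i = 2, i = 1, i = 0.
Intersections between consecutive envelope lines give the roots: for adjacent envelope indices i < j the intersection is x = (a_i − a_j) / (j − i). Reading off the sorted break points: {-3, 0, 3, 8}.
Verification: at each break x_0, at least two indices attain the minimum of min_i(a_i + i · x_0).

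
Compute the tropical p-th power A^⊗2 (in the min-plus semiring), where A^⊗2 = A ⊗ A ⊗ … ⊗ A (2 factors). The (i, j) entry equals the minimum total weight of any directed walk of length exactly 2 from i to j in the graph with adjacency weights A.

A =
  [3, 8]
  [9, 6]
A^⊗2 =
  [6, 11]
  [12, 12]

Each entry (A^⊗2)_ij equals the minimum over all length-2 walks i = v_0 → v_1 → … → v_2 = j of Σ_t A[v_t][v_{t+1}]. For example, for (i, j) = (0, 1) we minimise over 2 possible intermediate vertex sequences; the minimum is 11, attained along the walk 0 → 0 → 1.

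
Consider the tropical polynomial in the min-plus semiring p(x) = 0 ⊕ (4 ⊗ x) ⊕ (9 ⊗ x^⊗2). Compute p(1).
p(1) = 0

A tropical monomial a ⊗ x^⊗i evaluates to a + i · x. Evaluating each term at x = 1:
  Term 0 contributes 0 + 0 · 1 = 0
  Term 1 contributes 4 + 1 · 1 = 5
  Term 2 contributes 9 + 2 · 1 = 11
p(1) = ⊕ of these = min[0, 5, 11] = 0.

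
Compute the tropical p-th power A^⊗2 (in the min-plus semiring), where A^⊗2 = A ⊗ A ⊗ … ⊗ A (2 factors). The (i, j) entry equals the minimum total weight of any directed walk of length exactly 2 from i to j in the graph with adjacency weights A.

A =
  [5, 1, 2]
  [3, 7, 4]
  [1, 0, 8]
A^⊗2 =
  [3, 2, 5]
  [5, 4, 5]
  [3, 2, 3]

Each entry (A^⊗2)_ij equals the minimum over all length-2 walks i = v_0 → v_1 → … → v_2 = j of Σ_t A[v_t][v_{t+1}]. For example, for (i, j) = (0, 2) we minimise over 3 possible intermediate vertex sequences; the minimum is 5, attained along the walk 0 → 1 → 2.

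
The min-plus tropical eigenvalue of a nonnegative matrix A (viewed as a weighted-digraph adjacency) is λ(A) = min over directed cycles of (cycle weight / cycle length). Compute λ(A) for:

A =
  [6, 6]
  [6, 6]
λ(A) = 6

Enumerate directed cycles and compute their means (weight / length). Sample:
  cycle 0 → 0: weight = 6, length = 1, mean = 6/1 ≈ 6.000
  cycle 1 → 1: weight = 6, length = 1, mean = 6/1 ≈ 6.000
  cycle 0 → 1 → 0: weight = 12, length = 2, mean = 12/2 ≈ 6.000
  cycle 1 → 0 → 1: weight = 12, length = 2, mean = 12/2 ≈ 6.000
Minimum mean = 6.000, attained e.g. along the cycle 0 → 0 with weight 6 and length 1. So λ(A) = 6/1 = 6.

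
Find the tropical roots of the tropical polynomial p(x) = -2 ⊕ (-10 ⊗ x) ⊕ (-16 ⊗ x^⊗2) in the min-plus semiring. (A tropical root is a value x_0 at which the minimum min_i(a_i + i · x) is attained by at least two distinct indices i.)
Roots: {6, 8}

Each tropical root is a break point of the lower envelope of the lines y = a_i + i · x (there are 3 lines, with slopes 0, 1, ..., 2). Only the lines that attain the minimum somewhere contribute to roots; other lines are dominated. Here the surviving (envelope) indices are i = 2, i = 1, i = 0.
Intersections between consecutive envelope lines give the roots: for adjacent envelope indices i < j the intersection is x = (a_i − a_j) / (j − i). Reading off the sorted break points: {6, 8}.
Verification: at each break x_0, at least two indices attain the minimum of min_i(a_i + i · x_0).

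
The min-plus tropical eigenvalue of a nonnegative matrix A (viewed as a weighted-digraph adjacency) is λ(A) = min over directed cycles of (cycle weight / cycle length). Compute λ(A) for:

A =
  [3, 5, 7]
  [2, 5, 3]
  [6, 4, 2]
λ(A) = 2

Enumerate directed cycles and compute their means (weight / length). Sample:
  cycle 0 → 0: weight = 3, length = 1, mean = 3/1 ≈ 3.000
  cycle 1 → 1: weight = 5, length = 1, mean = 5/1 ≈ 5.000
  cycle 2 → 2: weight = 2, length = 1, mean = 2/1 ≈ 2.000
  cycle 0 → 1 → 0: weight = 7, length = 2, mean = 7/2 ≈ 3.500
  cycle 0 → 2 → 0: weight = 13, length = 2, mean = 13/2 ≈ 6.500
  cycle 1 → 0 → 1: weight = 7, length = 2, mean = 7/2 ≈ 3.500
Minimum mean = 2.000, attained e.g. along the cycle 2 → 2 with weight 2 and length 1. So λ(A) = 2/1 = 2.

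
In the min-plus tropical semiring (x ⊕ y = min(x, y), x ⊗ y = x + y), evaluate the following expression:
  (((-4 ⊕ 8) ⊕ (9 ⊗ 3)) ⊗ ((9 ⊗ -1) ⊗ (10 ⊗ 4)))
(((-4 ⊕ 8) ⊕ (9 ⊗ 3)) ⊗ ((9 ⊗ -1) ⊗ (10 ⊗ 4))) = 18

Expand innermost to outermost. Recall ⊕ takes the minimum of its arguments and ⊗ takes their sum. Working out the expression (((-4 ⊕ 8) ⊕ (9 ⊗ 3)) ⊗ ((9 ⊗ -1) ⊗ (10 ⊗ 4))) gives 18.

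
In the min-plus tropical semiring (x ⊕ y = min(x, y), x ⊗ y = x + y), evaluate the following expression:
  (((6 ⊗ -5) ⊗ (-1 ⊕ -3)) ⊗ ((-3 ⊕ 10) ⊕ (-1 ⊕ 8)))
(((6 ⊗ -5) ⊗ (-1 ⊕ -3)) ⊗ ((-3 ⊕ 10) ⊕ (-1 ⊕ 8))) = -5

Expand innermost to outermost. Recall ⊕ takes the minimum of its arguments and ⊗ takes their sum. Working out the expression (((6 ⊗ -5) ⊗ (-1 ⊕ -3)) ⊗ ((-3 ⊕ 10) ⊕ (-1 ⊕ 8))) gives -5.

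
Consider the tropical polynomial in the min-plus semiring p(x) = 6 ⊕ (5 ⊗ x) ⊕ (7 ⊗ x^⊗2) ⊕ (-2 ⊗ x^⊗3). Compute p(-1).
p(-1) = -5

A tropical monomial a ⊗ x^⊗i evaluates to a + i · x. Evaluating each term at x = -1:
  Term 0 contributes 6 + 0 · -1 = 6
  Term 1 contributes 5 + 1 · -1 = 4
  Term 2 contributes 7 + 2 · -1 = 5
  Term 3 contributes -2 + 3 · -1 = -5
p(-1) = ⊕ of these = min[6, 4, 5, -5] = -5.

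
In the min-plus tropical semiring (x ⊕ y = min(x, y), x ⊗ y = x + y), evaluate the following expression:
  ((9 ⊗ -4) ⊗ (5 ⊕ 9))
((9 ⊗ -4) ⊗ (5 ⊕ 9)) = 10

Expand innermost to outermost. Recall ⊕ takes the minimum of its arguments and ⊗ takes their sum. Working out the expression ((9 ⊗ -4) ⊗ (5 ⊕ 9)) gives 10.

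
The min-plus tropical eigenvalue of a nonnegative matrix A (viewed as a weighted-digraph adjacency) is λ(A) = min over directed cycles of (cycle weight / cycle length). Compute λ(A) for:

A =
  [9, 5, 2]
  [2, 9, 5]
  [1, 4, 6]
λ(A) = 3/2

Enumerate directed cycles and compute their means (weight / length). Sample:
  cycle 0 → 0: weight = 9, length = 1, mean = 9/1 ≈ 9.000
  cycle 1 → 1: weight = 9, length = 1, mean = 9/1 ≈ 9.000
  cycle 2 → 2: weight = 6, length = 1, mean = 6/1 ≈ 6.000
  cycle 0 → 1 → 0: weight = 7, length = 2, mean = 7/2 ≈ 3.500
  cycle 0 → 2 → 0: weight = 3, length = 2, mean = 3/2 ≈ 1.500
  cycle 1 → 0 → 1: weight = 7, length = 2, mean = 7/2 ≈ 3.500
Minimum mean = 1.500, attained e.g. along the cycle 0 → 2 → 0 with weight 3 and length 2. So λ(A) = 3/2 = 3/2.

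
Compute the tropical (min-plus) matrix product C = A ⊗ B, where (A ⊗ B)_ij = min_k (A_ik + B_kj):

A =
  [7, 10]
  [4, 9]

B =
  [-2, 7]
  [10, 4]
A ⊗ B =
  [5, 14]
  [2, 11]

Apply the min-plus product entry-by-entry:
  C[0][0] = min over k of (A[0][0] + B[0][0] = 7 + -2 = 5, A[0][1] + B[1][0] = 10 + 10 = 20) = 5 (attained at k = 0)
  C[0][1] = min over k of (A[0][0] + B[0][1] = 7 + 7 = 14, A[0][1] + B[1][1] = 10 + 4 = 14) = 14 (attained at k = 0)
  C[1][0] = min over k of (A[1][0] + B[0][0] = 4 + -2 = 2, A[1][1] + B[1][0] = 9 + 10 = 19) = 2 (attained at k = 0)
  C[1][1] = min over k of (A[1][0] + B[0][1] = 4 + 7 = 11, A[1][1] + B[1][1] = 9 + 4 = 13) = 11 (attained at k = 0)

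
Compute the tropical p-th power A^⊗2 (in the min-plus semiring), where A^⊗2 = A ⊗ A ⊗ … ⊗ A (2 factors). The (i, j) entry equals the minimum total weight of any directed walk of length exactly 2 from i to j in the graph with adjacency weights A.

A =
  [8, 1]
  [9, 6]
A^⊗2 =
  [10, 7]
  [15, 10]

Each entry (A^⊗2)_ij equals the minimum over all length-2 walks i = v_0 → v_1 → … → v_2 = j of Σ_t A[v_t][v_{t+1}]. For example, for (i, j) = (0, 1) we minimise over 2 possible intermediate vertex sequences; the minimum is 7, attained along the walk 0 → 1 → 1.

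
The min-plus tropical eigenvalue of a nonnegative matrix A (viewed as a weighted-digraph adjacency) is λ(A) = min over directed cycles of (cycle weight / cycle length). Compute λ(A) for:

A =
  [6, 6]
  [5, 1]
λ(A) = 1

Enumerate directed cycles and compute their means (weight / length). Sample:
  cycle 0 → 0: weight = 6, length = 1, mean = 6/1 ≈ 6.000
  cycle 1 → 1: weight = 1, length = 1, mean = 1/1 ≈ 1.000
  cycle 0 → 1 → 0: weight = 11, length = 2, mean = 11/2 ≈ 5.500
  cycle 1 → 0 → 1: weight = 11, length = 2, mean = 11/2 ≈ 5.500
Minimum mean = 1.000, attained e.g. along the cycle 1 → 1 with weight 1 and length 1. So λ(A) = 1/1 = 1.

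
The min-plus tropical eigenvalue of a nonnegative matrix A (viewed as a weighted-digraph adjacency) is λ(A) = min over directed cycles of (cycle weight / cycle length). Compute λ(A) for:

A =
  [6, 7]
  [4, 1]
λ(A) = 1

Enumerate directed cycles and compute their means (weight / length). Sample:
  cycle 0 → 0: weight = 6, length = 1, mean = 6/1 ≈ 6.000
  cycle 1 → 1: weight = 1, length = 1, mean = 1/1 ≈ 1.000
  cycle 0 → 1 → 0: weight = 11, length = 2, mean = 11/2 ≈ 5.500
  cycle 1 → 0 → 1: weight = 11, length = 2, mean = 11/2 ≈ 5.500
Minimum mean = 1.000, attained e.g. along the cycle 1 → 1 with weight 1 and length 1. So λ(A) = 1/1 = 1.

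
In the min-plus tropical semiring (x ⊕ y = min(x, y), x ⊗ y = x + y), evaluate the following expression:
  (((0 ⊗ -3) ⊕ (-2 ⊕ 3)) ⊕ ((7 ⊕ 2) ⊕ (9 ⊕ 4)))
(((0 ⊗ -3) ⊕ (-2 ⊕ 3)) ⊕ ((7 ⊕ 2) ⊕ (9 ⊕ 4))) = -3

Expand innermost to outermost. Recall ⊕ takes the minimum of its arguments and ⊗ takes their sum. Working out the expression (((0 ⊗ -3) ⊕ (-2 ⊕ 3)) ⊕ ((7 ⊕ 2) ⊕ (9 ⊕ 4))) gives -3.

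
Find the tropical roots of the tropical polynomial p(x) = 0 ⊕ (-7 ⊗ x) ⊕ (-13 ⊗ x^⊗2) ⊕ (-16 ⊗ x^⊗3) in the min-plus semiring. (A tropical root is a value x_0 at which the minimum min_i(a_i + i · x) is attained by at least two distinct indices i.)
Roots: {3, 6, 7}

Each tropical root is a break point of the lower envelope of the lines y = a_i + i · x (there are 4 lines, with slopes 0, 1, ..., 3). Only the lines that attain the minimum somewhere contribute to roots; other lines are dominated. Here the surviving (envelope) indices are i = 3, i = 2, i = 1, i = 0.
Intersections between consecutive envelope lines give the roots: for adjacent envelope indices i < j the intersection is x = (a_i − a_j) / (j − i). Reading off the sorted break points: {3, 6, 7}.
Verification: at each break x_0, at least two indices attain the minimum of min_i(a_i + i · x_0).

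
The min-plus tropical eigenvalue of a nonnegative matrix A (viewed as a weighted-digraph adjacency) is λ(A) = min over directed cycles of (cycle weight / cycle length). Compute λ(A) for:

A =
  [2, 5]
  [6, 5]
λ(A) = 2

Enumerate directed cycles and compute their means (weight / length). Sample:
  cycle 0 → 0: weight = 2, length = 1, mean = 2/1 ≈ 2.000
  cycle 1 → 1: weight = 5, length = 1, mean = 5/1 ≈ 5.000
  cycle 0 → 1 → 0: weight = 11, length = 2, mean = 11/2 ≈ 5.500
  cycle 1 → 0 → 1: weight = 11, length = 2, mean = 11/2 ≈ 5.500
Minimum mean = 2.000, attained e.g. along the cycle 0 → 0 with weight 2 and length 1. So λ(A) = 2/1 = 2.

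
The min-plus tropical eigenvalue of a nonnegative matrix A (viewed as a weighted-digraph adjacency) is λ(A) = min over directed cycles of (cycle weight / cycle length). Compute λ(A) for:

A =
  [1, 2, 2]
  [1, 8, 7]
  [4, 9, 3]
λ(A) = 1

Enumerate directed cycles and compute their means (weight / length). Sample:
  cycle 0 → 0: weight = 1, length = 1, mean = 1/1 ≈ 1.000
  cycle 1 → 1: weight = 8, length = 1, mean = 8/1 ≈ 8.000
  cycle 2 → 2: weight = 3, length = 1, mean = 3/1 ≈ 3.000
  cycle 0 → 1 → 0: weight = 3, length = 2, mean = 3/2 ≈ 1.500
  cycle 0 → 2 → 0: weight = 6, length = 2, mean = 6/2 ≈ 3.000
  cycle 1 → 0 → 1: weight = 3, length = 2, mean = 3/2 ≈ 1.500
Minimum mean = 1.000, attained e.g. along the cycle 0 → 0 with weight 1 and length 1. So λ(A) = 1/1 = 1.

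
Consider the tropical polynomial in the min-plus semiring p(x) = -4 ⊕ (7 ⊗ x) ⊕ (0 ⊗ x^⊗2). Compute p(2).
p(2) = -4

A tropical monomial a ⊗ x^⊗i evaluates to a + i · x. Evaluating each term at x = 2:
  Term 0 contributes -4 + 0 · 2 = -4
  Term 1 contributes 7 + 1 · 2 = 9
  Term 2 contributes 0 + 2 · 2 = 4
p(2) = ⊕ of these = min[-4, 9, 4] = -4.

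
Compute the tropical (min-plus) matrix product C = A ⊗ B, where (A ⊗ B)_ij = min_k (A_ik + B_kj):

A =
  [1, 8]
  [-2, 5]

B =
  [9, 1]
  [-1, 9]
A ⊗ B =
  [7, 2]
  [4, -1]

Apply the min-plus product entry-by-entry:
  C[0][0] = min over k of (A[0][0] + B[0][0] = 1 + 9 = 10, A[0][1] + B[1][0] = 8 + -1 = 7) = 7 (attained at k = 1)
  C[0][1] = min over k of (A[0][0] + B[0][1] = 1 + 1 = 2, A[0][1] + B[1][1] = 8 + 9 = 17) = 2 (attained at k = 0)
  C[1][0] = min over k of (A[1][0] + B[0][0] = -2 + 9 = 7, A[1][1] + B[1][0] = 5 + -1 = 4) = 4 (attained at k = 1)
  C[1][1] = min over k of (A[1][0] + B[0][1] = -2 + 1 = -1, A[1][1] + B[1][1] = 5 + 9 = 14) = -1 (attained at k = 0)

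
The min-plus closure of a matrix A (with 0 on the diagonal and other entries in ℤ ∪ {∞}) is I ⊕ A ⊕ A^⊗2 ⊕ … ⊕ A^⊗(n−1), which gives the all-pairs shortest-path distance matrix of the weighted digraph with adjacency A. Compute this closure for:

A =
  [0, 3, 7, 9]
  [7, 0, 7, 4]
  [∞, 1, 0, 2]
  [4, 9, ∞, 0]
Closure =
  [0, 3, 7, 7]
  [7, 0, 7, 4]
  [6, 1, 0, 2]
  [4, 7, 11, 0]

This is the Floyd-Warshall all-pairs shortest-path computation. For each intermediate vertex k = 0, 1, …, 3, update dist[i][j] ← min(dist[i][j], dist[i][k] + dist[k][j]). The final matrix gives, for each (i, j), the minimum total weight of any directed path from i to j (possibly empty when i = j).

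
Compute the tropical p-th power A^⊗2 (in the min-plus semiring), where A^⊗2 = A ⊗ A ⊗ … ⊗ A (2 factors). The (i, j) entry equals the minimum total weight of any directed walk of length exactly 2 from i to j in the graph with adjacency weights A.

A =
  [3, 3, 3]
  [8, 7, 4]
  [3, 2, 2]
A^⊗2 =
  [6, 5, 5]
  [7, 6, 6]
  [5, 4, 4]

Each entry (A^⊗2)_ij equals the minimum over all length-2 walks i = v_0 → v_1 → … → v_2 = j of Σ_t A[v_t][v_{t+1}]. For example, for (i, j) = (0, 2) we minimise over 3 possible intermediate vertex sequences; the minimum is 5, attained along the walk 0 → 2 → 2.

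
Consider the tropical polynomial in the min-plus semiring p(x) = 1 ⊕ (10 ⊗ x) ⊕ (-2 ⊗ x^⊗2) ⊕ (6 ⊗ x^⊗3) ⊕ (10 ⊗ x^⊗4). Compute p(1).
p(1) = 0

A tropical monomial a ⊗ x^⊗i evaluates to a + i · x. Evaluating each term at x = 1:
  Term 0 contributes 1 + 0 · 1 = 1
  Term 1 contributes 10 + 1 · 1 = 11
  Term 2 contributes -2 + 2 · 1 = 0
  Term 3 contributes 6 + 3 · 1 = 9
  Term 4 contributes 10 + 4 · 1 = 14
p(1) = ⊕ of these = min[1, 11, 0, 9, 14] = 0.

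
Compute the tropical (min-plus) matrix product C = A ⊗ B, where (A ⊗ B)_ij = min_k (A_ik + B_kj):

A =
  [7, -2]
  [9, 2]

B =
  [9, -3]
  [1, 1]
A ⊗ B =
  [-1, -1]
  [3, 3]

Apply the min-plus product entry-by-entry:
  C[0][0] = min over k of (A[0][0] + B[0][0] = 7 + 9 = 16, A[0][1] + B[1][0] = -2 + 1 = -1) = -1 (attained at k = 1)
  C[0][1] = min over k of (A[0][0] + B[0][1] = 7 + -3 = 4, A[0][1] + B[1][1] = -2 + 1 = -1) = -1 (attained at k = 1)
  C[1][0] = min over k of (A[1][0] + B[0][0] = 9 + 9 = 18, A[1][1] + B[1][0] = 2 + 1 = 3) = 3 (attained at k = 1)
  C[1][1] = min over k of (A[1][0] + B[0][1] = 9 + -3 = 6, A[1][1] + B[1][1] = 2 + 1 = 3) = 3 (attained at k = 1)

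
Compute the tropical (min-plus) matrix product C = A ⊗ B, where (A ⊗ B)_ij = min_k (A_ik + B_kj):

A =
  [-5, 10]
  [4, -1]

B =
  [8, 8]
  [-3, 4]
A ⊗ B =
  [3, 3]
  [-4, 3]

Apply the min-plus product entry-by-entry:
  C[0][0] = min over k of (A[0][0] + B[0][0] = -5 + 8 = 3, A[0][1] + B[1][0] = 10 + -3 = 7) = 3 (attained at k = 0)
  C[0][1] = min over k of (A[0][0] + B[0][1] = -5 + 8 = 3, A[0][1] + B[1][1] = 10 + 4 = 14) = 3 (attained at k = 0)
  C[1][0] = min over k of (A[1][0] + B[0][0] = 4 + 8 = 12, A[1][1] + B[1][0] = -1 + -3 = -4) = -4 (attained at k = 1)
  C[1][1] = min over k of (A[1][0] + B[0][1] = 4 + 8 = 12, A[1][1] + B[1][1] = -1 + 4 = 3) = 3 (attained at k = 1)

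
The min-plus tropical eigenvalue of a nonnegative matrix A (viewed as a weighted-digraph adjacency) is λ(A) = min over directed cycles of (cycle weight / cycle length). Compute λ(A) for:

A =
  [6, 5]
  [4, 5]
λ(A) = 9/2

Enumerate directed cycles and compute their means (weight / length). Sample:
  cycle 0 → 0: weight = 6, length = 1, mean = 6/1 ≈ 6.000
  cycle 1 → 1: weight = 5, length = 1, mean = 5/1 ≈ 5.000
  cycle 0 → 1 → 0: weight = 9, length = 2, mean = 9/2 ≈ 4.500
  cycle 1 → 0 → 1: weight = 9, length = 2, mean = 9/2 ≈ 4.500
Minimum mean = 4.500, attained e.g. along the cycle 0 → 1 → 0 with weight 9 and length 2. So λ(A) = 9/2 = 9/2.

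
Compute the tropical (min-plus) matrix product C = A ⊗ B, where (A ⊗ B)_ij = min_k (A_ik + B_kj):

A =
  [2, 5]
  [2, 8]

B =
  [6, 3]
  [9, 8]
A ⊗ B =
  [8, 5]
  [8, 5]

Apply the min-plus product entry-by-entry:
  C[0][0] = min over k of (A[0][0] + B[0][0] = 2 + 6 = 8, A[0][1] + B[1][0] = 5 + 9 = 14) = 8 (attained at k = 0)
  C[0][1] = min over k of (A[0][0] + B[0][1] = 2 + 3 = 5, A[0][1] + B[1][1] = 5 + 8 = 13) = 5 (attained at k = 0)
  C[1][0] = min over k of (A[1][0] + B[0][0] = 2 + 6 = 8, A[1][1] + B[1][0] = 8 + 9 = 17) = 8 (attained at k = 0)
  C[1][1] = min over k of (A[1][0] + B[0][1] = 2 + 3 = 5, A[1][1] + B[1][1] = 8 + 8 = 16) = 5 (attained at k = 0)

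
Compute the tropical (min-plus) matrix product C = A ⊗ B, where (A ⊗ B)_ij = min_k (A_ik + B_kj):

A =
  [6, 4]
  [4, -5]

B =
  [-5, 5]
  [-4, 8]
A ⊗ B =
  [0, 11]
  [-9, 3]

Apply the min-plus product entry-by-entry:
  C[0][0] = min over k of (A[0][0] + B[0][0] = 6 + -5 = 1, A[0][1] + B[1][0] = 4 + -4 = 0) = 0 (attained at k = 1)
  C[0][1] = min over k of (A[0][0] + B[0][1] = 6 + 5 = 11, A[0][1] + B[1][1] = 4 + 8 = 12) = 11 (attained at k = 0)
  C[1][0] = min over k of (A[1][0] + B[0][0] = 4 + -5 = -1, A[1][1] + B[1][0] = -5 + -4 = -9) = -9 (attained at k = 1)
  C[1][1] = min over k of (A[1][0] + B[0][1] = 4 + 5 = 9, A[1][1] + B[1][1] = -5 + 8 = 3) = 3 (attained at k = 1)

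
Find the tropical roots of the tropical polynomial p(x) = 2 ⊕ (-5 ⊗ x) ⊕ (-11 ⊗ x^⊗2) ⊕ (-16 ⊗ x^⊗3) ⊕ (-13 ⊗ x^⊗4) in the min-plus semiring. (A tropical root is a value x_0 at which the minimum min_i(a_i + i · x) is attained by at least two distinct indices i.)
Roots: {-3, 5, 6, 7}

Each tropical root is a break point of the lower envelope of the lines y = a_i + i · x (there are 5 lines, with slopes 0, 1, ..., 4). Only the lines that attain the minimum somewhere contribute to roots; other lines are dominated. Here the surviving (envelope) indices are i = 4, i = 3, i = 2, i = 1, i = 0.
Intersections between consecutive envelope lines give the roots: for adjacent envelope indices i < j the intersection is x = (a_i − a_j) / (j − i). Reading off the sorted break points: {-3, 5, 6, 7}.
Verification: at each break x_0, at least two indices attain the minimum of min_i(a_i + i · x_0).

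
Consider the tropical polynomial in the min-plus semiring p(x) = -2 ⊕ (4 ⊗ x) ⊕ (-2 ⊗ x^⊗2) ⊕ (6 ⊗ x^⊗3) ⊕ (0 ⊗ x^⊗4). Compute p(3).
p(3) = -2

A tropical monomial a ⊗ x^⊗i evaluates to a + i · x. Evaluating each term at x = 3:
  Term 0 contributes -2 + 0 · 3 = -2
  Term 1 contributes 4 + 1 · 3 = 7
  Term 2 contributes -2 + 2 · 3 = 4
  Term 3 contributes 6 + 3 · 3 = 15
  Term 4 contributes 0 + 4 · 3 = 12
p(3) = ⊕ of these = min[-2, 7, 4, 15, 12] = -2.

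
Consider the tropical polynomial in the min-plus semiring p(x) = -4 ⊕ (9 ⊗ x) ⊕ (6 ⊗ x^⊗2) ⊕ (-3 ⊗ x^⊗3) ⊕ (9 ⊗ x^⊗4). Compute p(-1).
p(-1) = -6

A tropical monomial a ⊗ x^⊗i evaluates to a + i · x. Evaluating each term at x = -1:
  Term 0 contributes -4 + 0 · -1 = -4
  Term 1 contributes 9 + 1 · -1 = 8
  Term 2 contributes 6 + 2 · -1 = 4
  Term 3 contributes -3 + 3 · -1 = -6
  Term 4 contributes 9 + 4 · -1 = 5
p(-1) = ⊕ of these = min[-4, 8, 4, -6, 5] = -6.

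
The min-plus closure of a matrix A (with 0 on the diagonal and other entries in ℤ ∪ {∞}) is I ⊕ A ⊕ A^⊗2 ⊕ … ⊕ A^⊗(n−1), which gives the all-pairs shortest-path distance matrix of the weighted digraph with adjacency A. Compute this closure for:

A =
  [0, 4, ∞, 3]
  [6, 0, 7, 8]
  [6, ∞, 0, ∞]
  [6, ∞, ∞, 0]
Closure =
  [0, 4, 11, 3]
  [6, 0, 7, 8]
  [6, 10, 0, 9]
  [6, 10, 17, 0]

This is the Floyd-Warshall all-pairs shortest-path computation. For each intermediate vertex k = 0, 1, …, 3, update dist[i][j] ← min(dist[i][j], dist[i][k] + dist[k][j]). The final matrix gives, for each (i, j), the minimum total weight of any directed path from i to j (possibly empty when i = j).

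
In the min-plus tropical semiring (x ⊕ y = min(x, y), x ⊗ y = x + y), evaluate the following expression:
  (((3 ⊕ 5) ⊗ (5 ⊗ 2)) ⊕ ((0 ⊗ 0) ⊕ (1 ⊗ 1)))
(((3 ⊕ 5) ⊗ (5 ⊗ 2)) ⊕ ((0 ⊗ 0) ⊕ (1 ⊗ 1))) = 0

Expand innermost to outermost. Recall ⊕ takes the minimum of its arguments and ⊗ takes their sum. Working out the expression (((3 ⊕ 5) ⊗ (5 ⊗ 2)) ⊕ ((0 ⊗ 0) ⊕ (1 ⊗ 1))) gives 0.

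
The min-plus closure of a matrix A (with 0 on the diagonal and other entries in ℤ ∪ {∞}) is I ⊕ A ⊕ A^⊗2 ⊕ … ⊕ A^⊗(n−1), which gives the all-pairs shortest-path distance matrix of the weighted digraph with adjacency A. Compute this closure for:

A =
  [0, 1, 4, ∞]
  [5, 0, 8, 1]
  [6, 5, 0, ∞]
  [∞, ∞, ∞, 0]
Closure =
  [0, 1, 4, 2]
  [5, 0, 8, 1]
  [6, 5, 0, 6]
  [∞, ∞, ∞, 0]

This is the Floyd-Warshall all-pairs shortest-path computation. For each intermediate vertex k = 0, 1, …, 3, update dist[i][j] ← min(dist[i][j], dist[i][k] + dist[k][j]). The final matrix gives, for each (i, j), the minimum total weight of any directed path from i to j (possibly empty when i = j).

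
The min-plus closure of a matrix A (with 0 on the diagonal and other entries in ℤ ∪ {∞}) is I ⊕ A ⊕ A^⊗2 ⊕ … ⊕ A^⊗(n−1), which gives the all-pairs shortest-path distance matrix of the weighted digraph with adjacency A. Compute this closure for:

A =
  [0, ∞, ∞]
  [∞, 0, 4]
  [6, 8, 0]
Closure =
  [0, ∞, ∞]
  [10, 0, 4]
  [6, 8, 0]

This is the Floyd-Warshall all-pairs shortest-path computation. For each intermediate vertex k = 0, 1, …, 2, update dist[i][j] ← min(dist[i][j], dist[i][k] + dist[k][j]). The final matrix gives, for each (i, j), the minimum total weight of any directed path from i to j (possibly empty when i = j).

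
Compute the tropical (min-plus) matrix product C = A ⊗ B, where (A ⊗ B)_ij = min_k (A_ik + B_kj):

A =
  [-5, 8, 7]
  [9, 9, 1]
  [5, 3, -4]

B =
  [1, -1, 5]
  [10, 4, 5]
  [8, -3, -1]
A ⊗ B =
  [-4, -6, 0]
  [9, -2, 0]
  [4, -7, -5]

Apply the min-plus product entry-by-entry:
  C[0][0] = min over k of (A[0][0] + B[0][0] = -5 + 1 = -4, A[0][1] + B[1][0] = 8 + 10 = 18, A[0][2] + B[2][0] = 7 + 8 = 15) = -4 (attained at k = 0)
  C[0][1] = min over k of (A[0][0] + B[0][1] = -5 + -1 = -6, A[0][1] + B[1][1] = 8 + 4 = 12, A[0][2] + B[2][1] = 7 + -3 = 4) = -6 (attained at k = 0)
  C[0][2] = min over k of (A[0][0] + B[0][2] = -5 + 5 = 0, A[0][1] + B[1][2] = 8 + 5 = 13, A[0][2] + B[2][2] = 7 + -1 = 6) = 0 (attained at k = 0)
  C[1][0] = min over k of (A[1][0] + B[0][0] = 9 + 1 = 10, A[1][1] + B[1][0] = 9 + 10 = 19, A[1][2] + B[2][0] = 1 + 8 = 9) = 9 (attained at k = 2)
  C[1][1] = min over k of (A[1][0] + B[0][1] = 9 + -1 = 8, A[1][1] + B[1][1] = 9 + 4 = 13, A[1][2] + B[2][1] = 1 + -3 = -2) = -2 (attained at k = 2)
  C[1][2] = min over k of (A[1][0] + B[0][2] = 9 + 5 = 14, A[1][1] + B[1][2] = 9 + 5 = 14, A[1][2] + B[2][2] = 1 + -1 = 0) = 0 (attained at k = 2)
  C[2][0] = min over k of (A[2][0] + B[0][0] = 5 + 1 = 6, A[2][1] + B[1][0] = 3 + 10 = 13, A[2][2] + B[2][0] = -4 + 8 = 4) = 4 (attained at k = 2)
  C[2][1] = min over k of (A[2][0] + B[0][1] = 5 + -1 = 4, A[2][1] + B[1][1] = 3 + 4 = 7, A[2][2] + B[2][1] = -4 + -3 = -7) = -7 (attained at k = 2)
  C[2][2] = min over k of (A[2][0] + B[0][2] = 5 + 5 = 10, A[2][1] + B[1][2] = 3 + 5 = 8, A[2][2] + B[2][2] = -4 + -1 = -5) = -5 (attained at k = 2)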